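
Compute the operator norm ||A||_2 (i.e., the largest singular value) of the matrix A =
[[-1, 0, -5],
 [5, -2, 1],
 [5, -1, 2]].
||A||_2 ≈ 8.1677 (= sqrt(largest eigenvalue of A^T A))

||A||_2 = sigma_max(A) = sqrt(lambda_max(A^T A)). Form the symmetric matrix M = A^T A =
[[51, -15, 20],
 [-15, 5, -4],
 [20, -4, 30]].
Its characteristic polynomial (trace, sum of principal 2x2 minors, determinant of M give the coefficients) is
  p(λ) = det(λ I - M) = λ^3 - 86λ^2 + 1294λ - 484.
No integer candidate from the rational root theorem (±divisors of 484) is a root, so the roots are irrational. The cubic discriminant is Δ = 3449024800 > 0, so there are three distinct real roots. p(0) = -484 and p(1) = 725 have opposite signs, so a root lies in (0, 1); Newton's method refines it to λ ≈ 0.3838. p(18) = 776 and p(19) = -85 have opposite signs, so a root lies in (18, 19); Newton's method refines it to λ ≈ 18.9043. p(66) = -2200 and p(67) = 923 have opposite signs, so a root lies in (66, 67); Newton's method refines it to λ ≈ 66.7119. Check (Vieta): the three roots sum to 86, matching tr M = 86.
So the eigenvalues of A^T A are ≈ 0.3838, 18.9043, 66.7119 (all ≥ 0, as they must be for A^T A). The largest is λ_max ≈ 66.7119, hence ||A||_2 = sqrt(λ_max) ≈ 8.1677.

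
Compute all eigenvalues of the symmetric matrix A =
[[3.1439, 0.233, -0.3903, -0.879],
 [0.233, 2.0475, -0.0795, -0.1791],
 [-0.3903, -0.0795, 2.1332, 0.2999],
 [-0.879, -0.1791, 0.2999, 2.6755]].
sigma(A) ≈ {2, 4} (2 with multiplicity 3)

A is real symmetric, so its spectrum consists of real eigenvalues. Expanding the characteristic polynomial of the displayed matrix gives
  det(λ I - A) = p(λ) = λ^4 + (-10)λ^3 + (36)λ^2 + (-56.002)λ + (32.0016).
Solving p(λ) = 0 yields eigenvalues ≈ 2, 2, 2, 4. (A is shown rounded to 4 decimals, so these recover the underlying integer eigenvalues to within that precision.)
Verification: the trace of A = 10 equals the sum of eigenvalues 10, and det(A) ≈ 32.0016 matches the eigenvalue product 32.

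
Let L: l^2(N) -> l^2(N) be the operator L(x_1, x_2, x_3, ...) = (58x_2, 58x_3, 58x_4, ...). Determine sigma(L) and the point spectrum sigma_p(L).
sigma(L) = closed disk {z in C : |z| ≤ 58}; sigma_p(L) = open disk {z in C : |z| < 58}

Note L = 58·V where V is the unit left shift (V x)_k = x_{k+1}; so sigma(L) = 58·sigma(V) and ||L|| = 58||V||. ||L x||^2 = 3364sum_{k≥2} |x_k|^2 ≤ 3364||x||^2, with equality on {x : x_1 = 0}, so ||L|| = 58. For any lambda with |lambda| < 58, set r = lambda/58 (|r| < 1); the vector x = (1, r, r^2, ...) is in l^2 and satisfies L x = 58(r, r^2, ...) = lambda x, so lambda is an eigenvalue. On the boundary |lambda| = 58 the geometric series diverges, so no l^2 eigenvector exists, but these lambda lie in the approximate point spectrum. Hence sigma(L) is the closed disk of radius 58 and sigma_p(L) is the open disk.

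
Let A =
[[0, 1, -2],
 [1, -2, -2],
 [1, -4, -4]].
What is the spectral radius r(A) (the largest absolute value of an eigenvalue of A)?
r(A) ≈ 5.6334

The eigenvalues of A are the roots of its characteristic polynomial. With M = A (coefficients from the trace, the sum of principal 2x2 minors, and det A):
  p(λ) = det(λ I - M) = λ^3 + 6λ^2 + λ - 6.
No integer candidate from the rational root theorem (±divisors of 6) is a root, so the roots are irrational. The cubic discriminant is Δ = 3596 > 0, so there are three distinct real roots. p(-6) = -12 and p(-5) = 14 have opposite signs, so a root lies in (-6, -5); Newton's method refines it to λ ≈ -5.6334. p(-2) = 8 and p(-1) = -2 have opposite signs, so a root lies in (-2, -1); Newton's method refines it to λ ≈ -1.2315. p(0) = -6 and p(1) = 2 have opposite signs, so a root lies in (0, 1); Newton's method refines it to λ ≈ 0.8649. Check (Vieta): the three roots sum to -6, matching tr M = -6.
Thus the eigenvalues (to 4 decimals) are -5.6334 (modulus 5.6334); -1.2315 (modulus 1.2315); 0.8649 (modulus 0.8649). The spectral radius is the largest modulus: r(A) ≈ 5.6334. (Cross-check: r(A) ≤ ||A||_2 ≈ 6.5072; equality holds whenever A is normal, though it can also hold for some non-normal A.)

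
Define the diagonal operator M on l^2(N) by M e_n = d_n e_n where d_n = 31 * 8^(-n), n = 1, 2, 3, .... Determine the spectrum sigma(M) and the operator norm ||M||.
sigma(M) = {31 * 8^(-n) : n ≥ 1} ∪ {0}; ||M|| = 31/8

A bounded diagonal operator on l^2 with diagonal entries d_n has spectrum equal to the closure of {d_n : n ≥ 1}: every d_n is an eigenvalue (with eigenvector e_n), so {d_n} ⊂ sigma(M); the spectrum is closed, so its closure is too; and for lambda not in the closure, (M - lambda I) has bounded inverse (the diagonal entries 1/(d_n - lambda) are bounded). For our sequence d_n = 31 * 8^(-n), n = 1, 2, 3, ...:
  - {d_n} = {31 * 8^(-n) : n ≥ 1}; the only limit point is 0
  - closure = {31 * 8^(-n) : n ≥ 1} ∪ {0}
For the norm: a diagonal operator has ||M|| = sup_n |d_n|. Here d_n = 31 * 8^(-n) is positive and decreasing, so sup_n |d_n| = d_1 = 31/8. So ||M|| = 31/8.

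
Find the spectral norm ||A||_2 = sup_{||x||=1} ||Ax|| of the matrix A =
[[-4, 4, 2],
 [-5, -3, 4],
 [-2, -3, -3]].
||A||_2 ≈ 7.7762 (= sqrt(largest eigenvalue of A^T A))

||A||_2 = sigma_max(A) = sqrt(lambda_max(A^T A)). Form the symmetric matrix M = A^T A =
[[45, 5, -22],
 [5, 34, 5],
 [-22, 5, 29]].
Its characteristic polynomial (trace, sum of principal 2x2 minors, determinant of M give the coefficients) is
  p(λ) = det(λ I - M) = λ^3 - 108λ^2 + 3287λ - 24964.
No integer candidate from the rational root theorem (±divisors of 24964) is a root, so the roots are irrational. The cubic discriminant is Δ = 868242532 > 0, so there are three distinct real roots. p(11) = -544 and p(12) = 656 have opposite signs, so a root lies in (11, 12); Newton's method refines it to λ ≈ 11.4382. p(36) = 56 and p(37) = -544 have opposite signs, so a root lies in (36, 37); Newton's method refines it to λ ≈ 36.0932. p(60) = -544 and p(61) = 656 have opposite signs, so a root lies in (60, 61); Newton's method refines it to λ ≈ 60.4686. Check (Vieta): the three roots sum to 108, matching tr M = 108.
So the eigenvalues of A^T A are ≈ 11.4382, 36.0932, 60.4686 (all ≥ 0, as they must be for A^T A). The largest is λ_max ≈ 60.4686, hence ||A||_2 = sqrt(λ_max) ≈ 7.7762.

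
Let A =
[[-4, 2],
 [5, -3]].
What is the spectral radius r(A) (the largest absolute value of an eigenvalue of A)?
r(A) = (7 + sqrt(41))/2 ≈ 6.7016

The eigenvalues of A are the roots of its characteristic polynomial. With M = A (coefficients from the trace and determinant):
  p(λ) = det(λ I - M) = λ^2 + 7λ + 2.
For λ^2 + 7λ + 2 the discriminant is 41. It is nonnegative but not a perfect square, so the roots are real and irrational: λ = (-7 ± sqrt(41))/2 ≈ -0.2984, -6.7016.
Thus the eigenvalues (to 4 decimals) are -0.2984 (modulus 0.2984); -6.7016 (modulus 6.7016). The spectral radius is the largest modulus: r(A) = (7 + sqrt(41))/2 ≈ 6.7016. (Cross-check: r(A) ≤ ||A||_2 ≈ 7.3434; equality holds whenever A is normal, though it can also hold for some non-normal A.)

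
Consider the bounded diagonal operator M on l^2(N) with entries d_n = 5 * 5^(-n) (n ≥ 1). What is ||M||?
||M|| = 1 (attained at n = 1)

For M diagonal, ||M|| = sup_n |d_n|. The sequence d_n = 5 * 5^(-n) is positive and strictly decreasing (ratio 5^(-1) < 1), so the supremum is d_1 = 5/5 = 1. Hence ||M|| = 1.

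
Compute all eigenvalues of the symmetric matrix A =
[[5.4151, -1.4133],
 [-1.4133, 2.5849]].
sigma(A) ≈ {2, 6}

A is real symmetric, so its spectrum consists of real eigenvalues. Expanding the characteristic polynomial of the displayed matrix gives
  det(λ I - A) = p(λ) = λ^2 + (-8)λ + (12).
Solving p(λ) = 0 yields eigenvalues ≈ 2, 6. (A is shown rounded to 4 decimals, so these recover the underlying integer eigenvalues to within that precision.)
Verification: the trace of A = 8 equals the sum of eigenvalues 8, and det(A) ≈ 12.0001 matches the eigenvalue product 12.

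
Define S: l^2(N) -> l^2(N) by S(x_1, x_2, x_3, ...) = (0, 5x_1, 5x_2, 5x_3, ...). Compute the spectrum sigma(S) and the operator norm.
sigma(S) = closed disk {z in C : |z| ≤ 5}; ||S|| = 5

Note S = 5·U where U is the unit right shift (U x)_k = x_{k-1} (with x_0 := 0); so ||S|| = 5||U|| and sigma(S) = 5·sigma(U). ||S x||^2 = sum_{k≥1} |5x_k|^2 = 25||x||^2, so ||S|| = 5 and sigma(S) ⊂ {|z| ≤ 5}. For any |lambda| < 5, the equation (S - lambda I) x = 0 forces x_1 = 0, then 5x_k = lambda x_{k+1} ⇒ x = 0, so S has no eigenvalues. But (S - lambda I) is not surjective for |lambda| < 5: solving (S - lambda I) x = e_1 would require x_n proportional to (lambda/5)^(-n), which is not in l^2. So every |lambda| < 5 lies in the residual spectrum. The boundary |lambda| = 5 is in the approximate point spectrum (the spectrum is closed). Hence sigma(S) is the closed disk of radius 5.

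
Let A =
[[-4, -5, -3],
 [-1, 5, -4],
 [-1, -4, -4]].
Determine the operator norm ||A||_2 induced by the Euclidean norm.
||A||_2 ≈ 8.9755 (= sqrt(largest eigenvalue of A^T A))

||A||_2 = sigma_max(A) = sqrt(lambda_max(A^T A)). Form the symmetric matrix M = A^T A =
[[18, 19, 20],
 [19, 66, 11],
 [20, 11, 41]].
Its characteristic polynomial (trace, sum of principal 2x2 minors, determinant of M give the coefficients) is
  p(λ) = det(λ I - M) = λ^3 - 125λ^2 + 3750λ - 13689.
No integer candidate from the rational root theorem (±divisors of 13689) is a root, so the roots are irrational. The cubic discriminant is Δ = 12285192033 > 0, so there are three distinct real roots. p(4) = -625 and p(5) = 2061 have opposite signs, so a root lies in (4, 5); Newton's method refines it to λ ≈ 4.2254. p(40) = 311 and p(41) = -1143 have opposite signs, so a root lies in (40, 41); Newton's method refines it to λ ≈ 40.2143. p(80) = -1689 and p(81) = 1377 have opposite signs, so a root lies in (80, 81); Newton's method refines it to λ ≈ 80.5602. Check (Vieta): the three roots sum to 125, matching tr M = 125.
So the eigenvalues of A^T A are ≈ 4.2254, 40.2143, 80.5602 (all ≥ 0, as they must be for A^T A). The largest is λ_max ≈ 80.5602, hence ||A||_2 = sqrt(λ_max) ≈ 8.9755.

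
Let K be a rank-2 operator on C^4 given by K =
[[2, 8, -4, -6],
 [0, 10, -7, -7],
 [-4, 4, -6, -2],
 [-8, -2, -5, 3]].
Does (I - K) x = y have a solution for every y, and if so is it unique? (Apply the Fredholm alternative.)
(I - K) is invertible (det(I - K) = -102 ≠ 0), so for every y in C^4 the equation (I - K) x = y has a unique solution.

K has rank 2 and factors as K = U V^T = u1 v1^T + u2 v2^T with u1 = (-2, -2, 0, 2), v1 = (-3, -2, -1, 2), u2 = (2, 3, 2, 1), v2 = (-2, 2, -3, -1) (multiplying out reproduces the displayed K). The nonzero eigenvalues of U V^T coincide with those of the 2 x 2 matrix G = V^T U = [[v1·u1, v1·u2], [v2·u1, v2·u2]] = [[14, -12], [-2, -5]], and by the Sylvester determinant identity det(I_4 - U V^T) = det(I_2 - V^T U) = det([[-13, 12], [2, 6]]) = (-13)(6) - (12)(2) = -102. (Direct check: I - K =
[[-1, -8, 4, 6],
 [0, -9, 7, 7],
 [4, -4, 7, 2],
 [8, 2, 5, -2]]
has determinant -102.) The finite-dimensional Fredholm alternative says: either (I - K) is invertible, or ker(I - K) ≠ {0} and then range(I - K) = ker((I - K)^*)^⊥, with dim ker(I - K) = dim ker((I - K)^*). Since det(I - K) ≠ 0, 1 is not an eigenvalue of K and ker(I - K) = {0}, so we are in the first case: for every y there is a unique x = (I - K)^(-1) y. (Explicitly, by the Woodbury identity, (I - U V^T)^(-1) = I + U (I_2 - G)^(-1) V^T.)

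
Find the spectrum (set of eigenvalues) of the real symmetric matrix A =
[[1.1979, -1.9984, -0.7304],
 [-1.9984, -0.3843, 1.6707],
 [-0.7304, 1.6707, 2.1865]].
sigma(A) ≈ {-2, 1, 4}

A is real symmetric, so its spectrum consists of real eigenvalues. Expanding the characteristic polynomial of the displayed matrix gives
  det(λ I - A) = p(λ) = λ^3 + (-3)λ^2 + (-6)λ + (8).
Solving p(λ) = 0 yields eigenvalues ≈ -2, 1, 4. (A is shown rounded to 4 decimals, so these recover the underlying integer eigenvalues to within that precision.)
Verification: the trace of A = 3 equals the sum of eigenvalues 3, and det(A) ≈ -8.0000 matches the eigenvalue product -8.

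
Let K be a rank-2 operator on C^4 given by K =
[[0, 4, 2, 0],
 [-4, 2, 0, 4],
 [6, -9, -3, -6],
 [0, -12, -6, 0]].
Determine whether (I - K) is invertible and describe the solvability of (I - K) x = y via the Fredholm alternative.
(I - K) is invertible (det(I - K) = 12 ≠ 0), so for every y in C^4 the equation (I - K) x = y has a unique solution.

K has rank 2 and factors as K = U V^T = u1 v1^T + u2 v2^T with u1 = (-1, 1, 0, 3), v1 = (-2, -1, -1, 2), u2 = (-1, -1, 3, 3), v2 = (2, -3, -1, -2) (multiplying out reproduces the displayed K). The nonzero eigenvalues of U V^T coincide with those of the 2 x 2 matrix G = V^T U = [[v1·u1, v1·u2], [v2·u1, v2·u2]] = [[7, 6], [-11, -8]], and by the Sylvester determinant identity det(I_4 - U V^T) = det(I_2 - V^T U) = det([[-6, -6], [11, 9]]) = (-6)(9) - (-6)(11) = 12. (Direct check: I - K =
[[1, -4, -2, 0],
 [4, -1, 0, -4],
 [-6, 9, 4, 6],
 [0, 12, 6, 1]]
has determinant 12.) The finite-dimensional Fredholm alternative says: either (I - K) is invertible, or ker(I - K) ≠ {0} and then range(I - K) = ker((I - K)^*)^⊥, with dim ker(I - K) = dim ker((I - K)^*). Since det(I - K) ≠ 0, 1 is not an eigenvalue of K and ker(I - K) = {0}, so we are in the first case: for every y there is a unique x = (I - K)^(-1) y. (Explicitly, by the Woodbury identity, (I - U V^T)^(-1) = I + U (I_2 - G)^(-1) V^T.)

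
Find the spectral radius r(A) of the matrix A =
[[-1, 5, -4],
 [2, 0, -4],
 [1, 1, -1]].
r(A) ≈ 3.7929

The eigenvalues of A are the roots of its characteristic polynomial. With M = A (coefficients from the trace, the sum of principal 2x2 minors, and det A):
  p(λ) = det(λ I - M) = λ^3 + 2λ^2 - λ + 22.
No integer candidate from the rational root theorem (±divisors of 22) is a root, so the roots are irrational. The cubic discriminant is Δ = -14556 < 0, so there is one real root and a complex-conjugate pair. p(-4) = -6 and p(-3) = 16 have opposite signs, so a root lies in (-4, -3); Newton's method refines it to λ ≈ -3.7929. Dividing out (λ - (-3.7929)) leaves approximately λ^2 - 1.7929λ + 5.8003. For λ^2 - 1.7929λ + 5.8003 the discriminant is -19.9867. It is negative, so the remaining roots are the complex-conjugate pair λ ≈ 0.8965 ± 2.2353i. Their product equals the constant term, so |λ|^2 ≈ 5.8003 and |λ| ≈ 2.4084.
Thus the eigenvalues (to 4 decimals) are -3.7929 (modulus 3.7929); 0.8965 ± 2.2353i (modulus 2.4084). The spectral radius is the largest modulus: r(A) ≈ 3.7929. (Cross-check: r(A) ≤ ||A||_2 ≈ 7.1291; equality holds whenever A is normal, though it can also hold for some non-normal A.)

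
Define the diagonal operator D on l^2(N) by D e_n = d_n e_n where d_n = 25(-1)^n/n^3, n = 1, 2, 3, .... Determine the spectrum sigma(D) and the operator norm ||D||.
sigma(D) = {25(-1)^n/n^3 : n ≥ 1} ∪ {0}; ||D|| = 25

A bounded diagonal operator on l^2 with diagonal entries d_n has spectrum equal to the closure of {d_n : n ≥ 1}: every d_n is an eigenvalue (with eigenvector e_n), so {d_n} ⊂ sigma(D); the spectrum is closed, so its closure is too; and for lambda not in the closure, (D - lambda I) has bounded inverse (the diagonal entries 1/(d_n - lambda) are bounded). For our sequence d_n = 25(-1)^n/n^3, n = 1, 2, 3, ...:
  - {d_n} = {25(-1)^n/n^3 : n ≥ 1}; the only limit point is 0
  - closure = {25(-1)^n/n^3 : n ≥ 1} ∪ {0}
For the norm: a diagonal operator has ||D|| = sup_n |d_n|. Here |d_n| = 25/n^3 is decreasing, so sup_n |d_n| = |d_1| = 25. So ||D|| = 25.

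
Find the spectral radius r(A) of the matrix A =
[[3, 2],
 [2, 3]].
r(A) = 5

The eigenvalues of A are the roots of its characteristic polynomial. With M = A (coefficients from the trace and determinant):
  p(λ) = det(λ I - M) = λ^2 - 6λ + 5.
For λ^2 - 6λ + 5 the discriminant is 16. It is a perfect square (4^2), so the roots are rational: λ = (6 ± 4)/2 = 5, 1.
Thus the eigenvalues (to 4 decimals) are 5 (modulus 5); 1 (modulus 1). The spectral radius is the largest modulus: r(A) = 5. (Cross-check: r(A) ≤ ||A||_2 ≈ 5; equality holds whenever A is normal, though it can also hold for some non-normal A.)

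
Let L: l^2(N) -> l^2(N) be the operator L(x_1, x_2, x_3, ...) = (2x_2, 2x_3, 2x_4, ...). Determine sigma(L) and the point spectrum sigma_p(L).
sigma(L) = closed disk {z in C : |z| ≤ 2}; sigma_p(L) = open disk {z in C : |z| < 2}

Note L = 2·V where V is the unit left shift (V x)_k = x_{k+1}; so sigma(L) = 2·sigma(V) and ||L|| = 2||V||. ||L x||^2 = 4sum_{k≥2} |x_k|^2 ≤ 4||x||^2, with equality on {x : x_1 = 0}, so ||L|| = 2. For any lambda with |lambda| < 2, set r = lambda/2 (|r| < 1); the vector x = (1, r, r^2, ...) is in l^2 and satisfies L x = 2(r, r^2, ...) = lambda x, so lambda is an eigenvalue. On the boundary |lambda| = 2 the geometric series diverges, so no l^2 eigenvector exists, but these lambda lie in the approximate point spectrum. Hence sigma(L) is the closed disk of radius 2 and sigma_p(L) is the open disk.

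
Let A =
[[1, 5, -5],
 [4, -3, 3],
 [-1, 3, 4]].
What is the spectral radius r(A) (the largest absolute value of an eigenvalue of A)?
r(A) ≈ 7.2574

The eigenvalues of A are the roots of its characteristic polynomial. With M = A (coefficients from the trace, the sum of principal 2x2 minors, and det A):
  p(λ) = det(λ I - M) = λ^3 - 2λ^2 - 45λ + 161.
No integer candidate from the rational root theorem (±divisors of 161) is a root, so the roots are irrational. The cubic discriminant is Δ = -61295 < 0, so there is one real root and a complex-conjugate pair. p(-8) = -119 and p(-7) = 35 have opposite signs, so a root lies in (-8, -7); Newton's method refines it to λ ≈ -7.2574. Dividing out (λ - (-7.2574)) leaves approximately λ^2 - 9.2574λ + 22.1843. For λ^2 - 9.2574λ + 22.1843 the discriminant is -3.0382. It is negative, so the remaining roots are the complex-conjugate pair λ ≈ 4.6287 ± 0.8715i. Their product equals the constant term, so |λ|^2 ≈ 22.1843 and |λ| ≈ 4.71.
Thus the eigenvalues (to 4 decimals) are -7.2574 (modulus 7.2574); 4.6287 ± 0.8715i (modulus 4.71). The spectral radius is the largest modulus: r(A) ≈ 7.2574. (Cross-check: r(A) ≤ ||A||_2 ≈ 8.3827; equality holds whenever A is normal, though it can also hold for some non-normal A.)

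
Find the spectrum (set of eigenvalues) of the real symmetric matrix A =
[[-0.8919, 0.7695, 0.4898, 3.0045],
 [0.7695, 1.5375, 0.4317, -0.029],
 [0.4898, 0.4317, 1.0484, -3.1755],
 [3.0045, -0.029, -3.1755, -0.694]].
sigma(A) ≈ {-5, 0, 2, 4}

A is real symmetric, so its spectrum consists of real eigenvalues. Expanding the characteristic polynomial of the displayed matrix gives
  det(λ I - A) = p(λ) = λ^4 + (-1)λ^3 + (-22)λ^2 + (40)λ + (0).
Solving p(λ) = 0 yields eigenvalues ≈ -5, 0, 2, 4. (A is shown rounded to 4 decimals, so these recover the underlying integer eigenvalues to within that precision.)
Verification: the trace of A = 1 equals the sum of eigenvalues 1, and det(A) ≈ -0.0003 matches the eigenvalue product 0.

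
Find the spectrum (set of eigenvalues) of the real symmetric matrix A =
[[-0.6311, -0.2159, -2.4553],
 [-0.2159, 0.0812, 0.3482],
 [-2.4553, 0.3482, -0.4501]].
sigma(A) ≈ {-3, 0, 2}

A is real symmetric, so its spectrum consists of real eigenvalues. Expanding the characteristic polynomial of the displayed matrix gives
  det(λ I - A) = p(λ) = λ^3 + (1)λ^2 + (-6)λ + (0).
Solving p(λ) = 0 yields eigenvalues ≈ -3, 0, 2. (A is shown rounded to 4 decimals, so these recover the underlying integer eigenvalues to within that precision.)
Verification: the trace of A = -1 equals the sum of eigenvalues -1, and det(A) ≈ 0.0002 matches the eigenvalue product 0.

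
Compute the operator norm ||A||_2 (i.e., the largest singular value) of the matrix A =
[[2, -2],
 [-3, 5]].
||A||_2 = sqrt((42 + sqrt(1700))/2) ≈ 6.451 (= sqrt(largest eigenvalue of A^T A))

||A||_2 = sigma_max(A) = sqrt(lambda_max(A^T A)). Form the symmetric matrix M = A^T A =
[[13, -19],
 [-19, 29]].
Its characteristic polynomial (trace, determinant of M give the coefficients) is
  p(λ) = det(λ I - M) = λ^2 - 42λ + 16.
For λ^2 - 42λ + 16 the discriminant is 1700. It is nonnegative but not a perfect square, so the roots are real and irrational: λ = (42 ± sqrt(1700))/2 ≈ 41.6155, 0.3845.
So the eigenvalues of A^T A are ≈ 0.3845, 41.6155 (all ≥ 0, as they must be for A^T A). The largest is λ_max = (42 + sqrt(1700))/2 ≈ 41.6155, hence ||A||_2 = sqrt(λ_max) = sqrt((42 + sqrt(1700))/2) ≈ 6.451.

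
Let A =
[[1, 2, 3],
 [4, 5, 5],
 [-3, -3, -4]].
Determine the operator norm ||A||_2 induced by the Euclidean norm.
||A||_2 ≈ 10.6134 (= sqrt(largest eigenvalue of A^T A))

||A||_2 = sigma_max(A) = sqrt(lambda_max(A^T A)). Form the symmetric matrix M = A^T A =
[[26, 31, 35],
 [31, 38, 43],
 [35, 43, 50]].
Its characteristic polynomial (trace, sum of principal 2x2 minors, determinant of M give the coefficients) is
  p(λ) = det(λ I - M) = λ^3 - 114λ^2 + 153λ - 36.
No integer candidate from the rational root theorem (±divisors of 36) is a root, so the roots are irrational. The cubic discriminant is Δ = 87822144 > 0, so there are three distinct real roots. p(0) = -36 and p(1) = 4 have opposite signs, so a root lies in (0, 1); Newton's method refines it to λ ≈ 0.3039. p(1) = 4 and p(2) = -178 have opposite signs, so a root lies in (1, 2); Newton's method refines it to λ ≈ 1.0515. p(112) = -7988 and p(113) = 4484 have opposite signs, so a root lies in (112, 113); Newton's method refines it to λ ≈ 112.6446. Check (Vieta): the three roots sum to 114, matching tr M = 114.
So the eigenvalues of A^T A are ≈ 0.3039, 1.0515, 112.6446 (all ≥ 0, as they must be for A^T A). The largest is λ_max ≈ 112.6446, hence ||A||_2 = sqrt(λ_max) ≈ 10.6134.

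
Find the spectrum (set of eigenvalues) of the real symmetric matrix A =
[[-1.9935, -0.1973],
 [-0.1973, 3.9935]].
sigma(A) ≈ {-2, 4}

A is real symmetric, so its spectrum consists of real eigenvalues. Expanding the characteristic polynomial of the displayed matrix gives
  det(λ I - A) = p(λ) = λ^2 + (-2)λ + (-8).
Solving p(λ) = 0 yields eigenvalues ≈ -2, 4. (A is shown rounded to 4 decimals, so these recover the underlying integer eigenvalues to within that precision.)
Verification: the trace of A = 2 equals the sum of eigenvalues 2, and det(A) ≈ -8.0000 matches the eigenvalue product -8.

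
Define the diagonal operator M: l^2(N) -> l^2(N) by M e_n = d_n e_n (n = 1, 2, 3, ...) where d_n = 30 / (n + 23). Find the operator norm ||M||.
||M|| = 5/4 (attained at n = 1)

For M diagonal, ||M|| = sup_n |d_n| = sup_n 30/(n + 23). This is positive and strictly decreasing in n, so the supremum is attained at n = 1: d_1 = 30/(1 + 23) = 5/4. Hence ||M|| = 5/4.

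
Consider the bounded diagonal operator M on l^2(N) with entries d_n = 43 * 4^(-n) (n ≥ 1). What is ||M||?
||M|| = 43/4 (attained at n = 1)

For M diagonal, ||M|| = sup_n |d_n|. The sequence d_n = 43 * 4^(-n) is positive and strictly decreasing (ratio 4^(-1) < 1), so the supremum is d_1 = 43/4. Hence ||M|| = 43/4.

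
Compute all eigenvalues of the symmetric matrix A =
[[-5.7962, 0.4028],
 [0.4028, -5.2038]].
sigma(A) ≈ {-6, -5}

A is real symmetric, so its spectrum consists of real eigenvalues. Expanding the characteristic polynomial of the displayed matrix gives
  det(λ I - A) = p(λ) = λ^2 + (11)λ + (30).
Solving p(λ) = 0 yields eigenvalues ≈ -6, -5. (A is shown rounded to 4 decimals, so these recover the underlying integer eigenvalues to within that precision.)
Verification: the trace of A = -11 equals the sum of eigenvalues -11, and det(A) ≈ 30.0000 matches the eigenvalue product 30.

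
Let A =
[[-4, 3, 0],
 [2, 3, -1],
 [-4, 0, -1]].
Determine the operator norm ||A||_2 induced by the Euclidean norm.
||A||_2 ≈ 6.1671 (= sqrt(largest eigenvalue of A^T A))

||A||_2 = sigma_max(A) = sqrt(lambda_max(A^T A)). Form the symmetric matrix M = A^T A =
[[36, -6, 2],
 [-6, 18, -3],
 [2, -3, 2]].
Its characteristic polynomial (trace, sum of principal 2x2 minors, determinant of M give the coefficients) is
  p(λ) = det(λ I - M) = λ^3 - 56λ^2 + 707λ - 900.
No integer candidate from the rational root theorem (±divisors of 900) is a root, so the roots are irrational. The cubic discriminant is Δ = 141256292 > 0, so there are three distinct real roots. p(1) = -248 and p(2) = 298 have opposite signs, so a root lies in (1, 2); Newton's method refines it to λ ≈ 1.431. p(16) = 172 and p(17) = -152 have opposite signs, so a root lies in (16, 17); Newton's method refines it to λ ≈ 16.5358. p(38) = -26 and p(39) = 816 have opposite signs, so a root lies in (38, 39); Newton's method refines it to λ ≈ 38.0331. Check (Vieta): the three roots sum to 56, matching tr M = 56.
So the eigenvalues of A^T A are ≈ 1.431, 16.5358, 38.0331 (all ≥ 0, as they must be for A^T A). The largest is λ_max ≈ 38.0331, hence ||A||_2 = sqrt(λ_max) ≈ 6.1671.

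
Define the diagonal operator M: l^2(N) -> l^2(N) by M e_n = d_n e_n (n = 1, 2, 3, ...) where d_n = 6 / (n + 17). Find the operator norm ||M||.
||M|| = 1/3 (attained at n = 1)

For M diagonal, ||M|| = sup_n |d_n| = sup_n 6/(n + 17). This is positive and strictly decreasing in n, so the supremum is attained at n = 1: d_1 = 6/(1 + 17) = 1/3. Hence ||M|| = 1/3.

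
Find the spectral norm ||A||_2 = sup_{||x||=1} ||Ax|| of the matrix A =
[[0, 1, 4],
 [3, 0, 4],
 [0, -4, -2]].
||A||_2 ≈ 6.7164 (= sqrt(largest eigenvalue of A^T A))

||A||_2 = sigma_max(A) = sqrt(lambda_max(A^T A)). Form the symmetric matrix M = A^T A =
[[9, 0, 12],
 [0, 17, 12],
 [12, 12, 36]].
Its characteristic polynomial (trace, sum of principal 2x2 minors, determinant of M give the coefficients) is
  p(λ) = det(λ I - M) = λ^3 - 62λ^2 + 801λ - 1764.
No integer candidate from the rational root theorem (±divisors of 1764) is a root, so the roots are irrational. The cubic discriminant is Δ = 221834304 > 0, so there are three distinct real roots. p(2) = -402 and p(3) = 108 have opposite signs, so a root lies in (2, 3); Newton's method refines it to λ ≈ 2.7694. p(14) = 42 and p(15) = -324 have opposite signs, so a root lies in (14, 15); Newton's method refines it to λ ≈ 14.1202. p(45) = -144 and p(46) = 1226 have opposite signs, so a root lies in (45, 46); Newton's method refines it to λ ≈ 45.1104. Check (Vieta): the three roots sum to 62, matching tr M = 62.
So the eigenvalues of A^T A are ≈ 2.7694, 14.1202, 45.1104 (all ≥ 0, as they must be for A^T A). The largest is λ_max ≈ 45.1104, hence ||A||_2 = sqrt(λ_max) ≈ 6.7164.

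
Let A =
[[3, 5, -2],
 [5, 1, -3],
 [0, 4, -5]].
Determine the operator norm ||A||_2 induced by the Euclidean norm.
||A||_2 ≈ 9.4056 (= sqrt(largest eigenvalue of A^T A))

||A||_2 = sigma_max(A) = sqrt(lambda_max(A^T A)). Form the symmetric matrix M = A^T A =
[[34, 20, -21],
 [20, 42, -33],
 [-21, -33, 38]].
Its characteristic polynomial (trace, sum of principal 2x2 minors, determinant of M give the coefficients) is
  p(λ) = det(λ I - M) = λ^3 - 114λ^2 + 2386λ - 11236.
No integer candidate from the rational root theorem (±divisors of 11236) is a root, so the roots are irrational. The cubic discriminant is Δ = 4669285856 > 0, so there are three distinct real roots. p(6) = -808 and p(7) = 223 have opposite signs, so a root lies in (6, 7); Newton's method refines it to λ ≈ 6.7674. p(18) = 608 and p(19) = -197 have opposite signs, so a root lies in (18, 19); Newton's method refines it to λ ≈ 18.7682. p(88) = -2612 and p(89) = 3093 have opposite signs, so a root lies in (88, 89); Newton's method refines it to λ ≈ 88.4644. Check (Vieta): the three roots sum to 114, matching tr M = 114.
So the eigenvalues of A^T A are ≈ 6.7674, 18.7682, 88.4644 (all ≥ 0, as they must be for A^T A). The largest is λ_max ≈ 88.4644, hence ||A||_2 = sqrt(λ_max) ≈ 9.4056.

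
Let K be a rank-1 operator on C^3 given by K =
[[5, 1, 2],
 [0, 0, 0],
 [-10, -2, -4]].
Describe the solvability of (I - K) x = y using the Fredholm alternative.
(I - K) is singular (det(I - K) = 0, i.e. 1 ∈ sigma(K)). (I - K) x = y is solvable iff y ⊥ ker((I - K)^*) = span{(5, 1, 2)}, i.e. iff 5y_1 + y_2 + 2y_3 = 0. When solvable, the solutions are x = y + c·(1, 0, -2), c arbitrary (ker(I - K) = span{(1, 0, -2)}, dimension 1).

K has rank 1, so it is an outer product K = u v^T: every row of K is a multiple of one row vector. Reading off the entries, u = (1, 0, -2) and v = (5, 1, 2) (row i of K equals u_i·v^T). A rank-one matrix u v^T satisfies K u = u (v·u) and kills the (2)-dimensional subspace v^⊥, so its characteristic polynomial is lambda^2 (lambda - v·u) with v·u = tr K = 1. Hence the eigenvalues of I - K are 1 (multiplicity 2) and 1 - (1) = 0, so det(I - K) = 0. (Direct check: I - K =
[[-4, -1, -2],
 [0, 1, 0],
 [10, 2, 5]]
has determinant 0.) So 1 is an eigenvalue of K and (I - K) is not invertible. The finite-dimensional Fredholm alternative says: either (I - K) is invertible, or ker(I - K) ≠ {0} and then range(I - K) = ker((I - K)^*)^⊥, with dim ker(I - K) = dim ker((I - K)^*). We are in the second case, so we need both kernels. Kernel of I - K: (I - K) u = u - u (v·u) = u - u = 0, so ker(I - K) = span{u} = span{(1, 0, -2)} (it is exactly 1-dimensional because rank(I - K) = 2). Kernel of the adjoint: K is real, so (I - K)^* = I - K^T = I - v u^T, and (I - v u^T) v = v - v (u·v) = 0; hence ker((I - K)^*) = span{v} = span{(5, 1, 2)}. Therefore (I - K) x = y is solvable iff <y, v> = 0, i.e. iff 5y_1 + y_2 + 2y_3 = 0. When this holds, K y = u (v·y) = 0, so (I - K) y = y and x = y is a particular solution; the full solution set is the line x = y + c·u = y + c·(1, 0, -2), c ∈ C.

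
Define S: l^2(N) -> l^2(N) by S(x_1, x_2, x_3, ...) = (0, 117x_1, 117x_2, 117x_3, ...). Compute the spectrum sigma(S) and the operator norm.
sigma(S) = closed disk {z in C : |z| ≤ 117}; ||S|| = 117

Note S = 117·U where U is the unit right shift (U x)_k = x_{k-1} (with x_0 := 0); so ||S|| = 117||U|| and sigma(S) = 117·sigma(U). ||S x||^2 = sum_{k≥1} |117x_k|^2 = 13689||x||^2, so ||S|| = 117 and sigma(S) ⊂ {|z| ≤ 117}. For any |lambda| < 117, the equation (S - lambda I) x = 0 forces x_1 = 0, then 117x_k = lambda x_{k+1} ⇒ x = 0, so S has no eigenvalues. But (S - lambda I) is not surjective for |lambda| < 117: solving (S - lambda I) x = e_1 would require x_n proportional to (lambda/117)^(-n), which is not in l^2. So every |lambda| < 117 lies in the residual spectrum. The boundary |lambda| = 117 is in the approximate point spectrum (the spectrum is closed). Hence sigma(S) is the closed disk of radius 117.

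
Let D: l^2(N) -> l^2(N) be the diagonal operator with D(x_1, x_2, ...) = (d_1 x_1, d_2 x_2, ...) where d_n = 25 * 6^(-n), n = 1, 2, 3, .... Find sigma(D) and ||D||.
sigma(D) = {25 * 6^(-n) : n ≥ 1} ∪ {0}; ||D|| = 25/6

A bounded diagonal operator on l^2 with diagonal entries d_n has spectrum equal to the closure of {d_n : n ≥ 1}: every d_n is an eigenvalue (with eigenvector e_n), so {d_n} ⊂ sigma(D); the spectrum is closed, so its closure is too; and for lambda not in the closure, (D - lambda I) has bounded inverse (the diagonal entries 1/(d_n - lambda) are bounded). For our sequence d_n = 25 * 6^(-n), n = 1, 2, 3, ...:
  - {d_n} = {25 * 6^(-n) : n ≥ 1}; the only limit point is 0
  - closure = {25 * 6^(-n) : n ≥ 1} ∪ {0}
For the norm: a diagonal operator has ||D|| = sup_n |d_n|. Here d_n = 25 * 6^(-n) is positive and decreasing, so sup_n |d_n| = d_1 = 25/6. So ||D|| = 25/6.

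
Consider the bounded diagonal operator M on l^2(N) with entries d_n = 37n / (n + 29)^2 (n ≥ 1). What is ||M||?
||M|| = 37/116 (attained at n = 29)

For M diagonal, ||M|| = sup_n |d_n|. Treat f(x) = 37x / (x + 29)^2 for real x > 0. By the quotient rule, f'(x) = 37(29 - x)/(x + 29)^3, which is positive for x < 29 and negative for x > 29. So f has a unique maximum at x = 29, and since 29 is a positive integer, the supremum over n ≥ 1 is attained at n = 29: d_29 = 37·29/(29 + 29)^2 = 37·29/3364 = 37/116. Hence ||M|| = 37/116.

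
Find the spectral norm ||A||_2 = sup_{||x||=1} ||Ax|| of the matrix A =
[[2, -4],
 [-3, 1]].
||A||_2 = sqrt((30 + sqrt(500))/2) ≈ 5.1167 (= sqrt(largest eigenvalue of A^T A))

||A||_2 = sigma_max(A) = sqrt(lambda_max(A^T A)). Form the symmetric matrix M = A^T A =
[[13, -11],
 [-11, 17]].
Its characteristic polynomial (trace, determinant of M give the coefficients) is
  p(λ) = det(λ I - M) = λ^2 - 30λ + 100.
For λ^2 - 30λ + 100 the discriminant is 500. It is nonnegative but not a perfect square, so the roots are real and irrational: λ = (30 ± sqrt(500))/2 ≈ 26.1803, 3.8197.
So the eigenvalues of A^T A are ≈ 3.8197, 26.1803 (all ≥ 0, as they must be for A^T A). The largest is λ_max = (30 + sqrt(500))/2 ≈ 26.1803, hence ||A||_2 = sqrt(λ_max) = sqrt((30 + sqrt(500))/2) ≈ 5.1167.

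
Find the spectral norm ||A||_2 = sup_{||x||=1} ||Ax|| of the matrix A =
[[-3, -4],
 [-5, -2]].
||A||_2 = sqrt((54 + sqrt(2132))/2) ≈ 7.0772 (= sqrt(largest eigenvalue of A^T A))

||A||_2 = sigma_max(A) = sqrt(lambda_max(A^T A)). Form the symmetric matrix M = A^T A =
[[34, 22],
 [22, 20]].
Its characteristic polynomial (trace, determinant of M give the coefficients) is
  p(λ) = det(λ I - M) = λ^2 - 54λ + 196.
For λ^2 - 54λ + 196 the discriminant is 2132. It is nonnegative but not a perfect square, so the roots are real and irrational: λ = (54 ± sqrt(2132))/2 ≈ 50.0868, 3.9132.
So the eigenvalues of A^T A are ≈ 3.9132, 50.0868 (all ≥ 0, as they must be for A^T A). The largest is λ_max = (54 + sqrt(2132))/2 ≈ 50.0868, hence ||A||_2 = sqrt(λ_max) = sqrt((54 + sqrt(2132))/2) ≈ 7.0772.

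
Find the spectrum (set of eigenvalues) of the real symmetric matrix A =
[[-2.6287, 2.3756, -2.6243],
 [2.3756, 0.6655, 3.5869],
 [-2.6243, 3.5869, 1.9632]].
sigma(A) ≈ {-6, 1, 5}

A is real symmetric, so its spectrum consists of real eigenvalues. Expanding the characteristic polynomial of the displayed matrix gives
  det(λ I - A) = p(λ) = λ^3 + (0)λ^2 + (-31)λ + (30).
Solving p(λ) = 0 yields eigenvalues ≈ -6, 1, 5. (A is shown rounded to 4 decimals, so these recover the underlying integer eigenvalues to within that precision.)
Verification: the trace of A = 0 equals the sum of eigenvalues 0, and det(A) ≈ -30.0000 matches the eigenvalue product -30.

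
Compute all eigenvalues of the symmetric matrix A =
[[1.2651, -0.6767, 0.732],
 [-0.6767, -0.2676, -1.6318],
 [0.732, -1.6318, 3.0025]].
sigma(A) ≈ {-1, 1, 4}

A is real symmetric, so its spectrum consists of real eigenvalues. Expanding the characteristic polynomial of the displayed matrix gives
  det(λ I - A) = p(λ) = λ^3 + (-4)λ^2 + (-1)λ + (4).
Solving p(λ) = 0 yields eigenvalues ≈ -1, 1, 4. (A is shown rounded to 4 decimals, so these recover the underlying integer eigenvalues to within that precision.)
Verification: the trace of A = 4 equals the sum of eigenvalues 4, and det(A) ≈ -4.0001 matches the eigenvalue product -4.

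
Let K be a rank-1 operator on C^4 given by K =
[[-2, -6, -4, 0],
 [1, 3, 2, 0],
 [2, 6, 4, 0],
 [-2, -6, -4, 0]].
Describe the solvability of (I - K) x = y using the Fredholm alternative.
(I - K) is invertible (det(I - K) = -4 ≠ 0), so for every y in C^4 the equation (I - K) x = y has a unique solution.

K has rank 1, so it is an outer product K = u v^T: every row of K is a multiple of one row vector. Reading off the entries, u = (2, -1, -2, 2) and v = (-1, -3, -2, 0) (row i of K equals u_i·v^T). A rank-one matrix u v^T satisfies K u = u (v·u) and kills the (3)-dimensional subspace v^⊥, so its characteristic polynomial is lambda^3 (lambda - v·u) with v·u = tr K = 5. Hence the eigenvalues of I - K are 1 (multiplicity 3) and 1 - (5) = -4, so det(I - K) = -4. (Direct check: I - K =
[[3, 6, 4, 0],
 [-1, -2, -2, 0],
 [-2, -6, -3, 0],
 [2, 6, 4, 1]]
has determinant -4.) The finite-dimensional Fredholm alternative says: either (I - K) is invertible, or ker(I - K) ≠ {0} and then range(I - K) = ker((I - K)^*)^⊥, with dim ker(I - K) = dim ker((I - K)^*). Since det(I - K) ≠ 0, 1 is not an eigenvalue of K and ker(I - K) = {0}, so we are in the first case: for every y there is a unique x = (I - K)^(-1) y. Explicitly, by the Sherman–Morrison formula, (I - u v^T)^(-1) = I + u v^T/(1 - v·u), i.e. (I - K)^(-1) = I + K/(-4).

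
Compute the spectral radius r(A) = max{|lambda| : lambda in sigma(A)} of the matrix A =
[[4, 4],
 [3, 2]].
r(A) = (6 + sqrt(52))/2 ≈ 6.6056

The eigenvalues of A are the roots of its characteristic polynomial. With M = A (coefficients from the trace and determinant):
  p(λ) = det(λ I - M) = λ^2 - 6λ - 4.
For λ^2 - 6λ - 4 the discriminant is 52. It is nonnegative but not a perfect square, so the roots are real and irrational: λ = (6 ± sqrt(52))/2 ≈ 6.6056, -0.6056.
Thus the eigenvalues (to 4 decimals) are 6.6056 (modulus 6.6056); -0.6056 (modulus 0.6056). The spectral radius is the largest modulus: r(A) = (6 + sqrt(52))/2 ≈ 6.6056. (Cross-check: r(A) ≤ ||A||_2 ≈ 6.6814; equality holds whenever A is normal, though it can also hold for some non-normal A.)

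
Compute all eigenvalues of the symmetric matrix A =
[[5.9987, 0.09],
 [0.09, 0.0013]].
sigma(A) ≈ {0, 6}

A is real symmetric, so its spectrum consists of real eigenvalues. Expanding the characteristic polynomial of the displayed matrix gives
  det(λ I - A) = p(λ) = λ^2 + (-6)λ + (0).
Solving p(λ) = 0 yields eigenvalues ≈ 0, 6. (A is shown rounded to 4 decimals, so these recover the underlying integer eigenvalues to within that precision.)
Verification: the trace of A = 6 equals the sum of eigenvalues 6, and det(A) ≈ -0.0003 matches the eigenvalue product 0.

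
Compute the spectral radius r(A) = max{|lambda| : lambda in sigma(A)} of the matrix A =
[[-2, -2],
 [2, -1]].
r(A) = sqrt(6) ≈ 2.4495

The eigenvalues of A are the roots of its characteristic polynomial. With M = A (coefficients from the trace and determinant):
  p(λ) = det(λ I - M) = λ^2 + 3λ + 6.
For λ^2 + 3λ + 6 the discriminant is -15. It is negative, so the roots are the complex-conjugate pair λ = -3/2 ± (sqrt(15)/2) i ≈ -1.5 ± 1.9365i. For a conjugate pair the product of the roots equals the constant term, so |λ|^2 = 6 and |λ| = sqrt(6) ≈ 2.4495.
Thus the eigenvalues (to 4 decimals) are -1.5 ± 1.9365i (modulus 2.4495). The spectral radius is the largest modulus: r(A) = sqrt(6) ≈ 2.4495. (Cross-check: r(A) ≤ ||A||_2 ≈ 3; equality holds whenever A is normal, though it can also hold for some non-normal A.)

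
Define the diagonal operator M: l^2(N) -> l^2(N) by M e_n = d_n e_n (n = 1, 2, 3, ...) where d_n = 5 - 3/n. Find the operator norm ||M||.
||M|| = 5

For a diagonal operator on l^2 with entries d_n, ||M|| = sup_n |d_n|. Here d_1 = 2, d_2 = 7/2, ..., and d_n = 5 - 3/n increases monotonically toward 5. All terms lie in [2, 5), so |d_n| = d_n and the supremum is the limit 5, which is not attained by any individual d_n. Hence ||M|| = 5.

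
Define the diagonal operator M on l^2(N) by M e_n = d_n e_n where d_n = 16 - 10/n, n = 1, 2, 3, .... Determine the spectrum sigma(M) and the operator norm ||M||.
sigma(M) = {16 - 10/n : n ≥ 1} ∪ {16}; ||M|| = 16

A bounded diagonal operator on l^2 with diagonal entries d_n has spectrum equal to the closure of {d_n : n ≥ 1}: every d_n is an eigenvalue (with eigenvector e_n), so {d_n} ⊂ sigma(M); the spectrum is closed, so its closure is too; and for lambda not in the closure, (M - lambda I) has bounded inverse (the diagonal entries 1/(d_n - lambda) are bounded). For our sequence d_n = 16 - 10/n, n = 1, 2, 3, ...:
  - {d_n} = {16 - 10/n : n ≥ 1}; the only limit point is 16
  - closure = {16 - 10/n : n ≥ 1} ∪ {16}
For the norm: a diagonal operator has ||M|| = sup_n |d_n|. Here d_n = 16 - 10/n increases monotonically from d_1 = 6 toward 16, with all terms in [6, 16); so sup_n |d_n| = 16 (the supremum is the limit, not attained). So ||M|| = 16.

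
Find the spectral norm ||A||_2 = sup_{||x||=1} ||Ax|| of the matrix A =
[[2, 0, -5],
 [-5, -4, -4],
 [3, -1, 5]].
||A||_2 ≈ 9.2478 (= sqrt(largest eigenvalue of A^T A))

||A||_2 = sigma_max(A) = sqrt(lambda_max(A^T A)). Form the symmetric matrix M = A^T A =
[[38, 17, 25],
 [17, 17, 11],
 [25, 11, 66]].
Its characteristic polynomial (trace, sum of principal 2x2 minors, determinant of M give the coefficients) is
  p(λ) = det(λ I - M) = λ^3 - 121λ^2 + 3241λ - 17689.
No integer candidate from the rational root theorem (±divisors of 17689) is a root, so the roots are irrational. The cubic discriminant is Δ = 8683300976 > 0, so there are three distinct real roots. p(7) = -588 and p(8) = 1007 have opposite signs, so a root lies in (7, 8); Newton's method refines it to λ ≈ 7.3545. p(28) = 147 and p(29) = -1072 have opposite signs, so a root lies in (28, 29); Newton's method refines it to λ ≈ 28.1238. p(85) = -2304 and p(86) = 2177 have opposite signs, so a root lies in (85, 86); Newton's method refines it to λ ≈ 85.5217. Check (Vieta): the three roots sum to 121, matching tr M = 121.
So the eigenvalues of A^T A are ≈ 7.3545, 28.1238, 85.5217 (all ≥ 0, as they must be for A^T A). The largest is λ_max ≈ 85.5217, hence ||A||_2 = sqrt(λ_max) ≈ 9.2478.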